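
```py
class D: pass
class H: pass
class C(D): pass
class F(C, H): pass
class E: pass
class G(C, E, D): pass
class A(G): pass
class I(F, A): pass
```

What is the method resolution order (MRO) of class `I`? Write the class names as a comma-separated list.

I, F, A, G, C, E, D, H, object

L[I] = I + merge(L[F], L[A], [F A])
  take F:  [F C D H object] + [A G C E D object] + [F A]
  take A:  [C D H object] + [A G C E D object] + [A]
  take G:  [C D H object] + [G C E D object]
  take C:  [C D H object] + [C E D object]
  take E:  [D H object] + [E D object]
  take D:  [D H object] + [D object]
  take H:  [H object] + [object]
  take object:  [object] + [object]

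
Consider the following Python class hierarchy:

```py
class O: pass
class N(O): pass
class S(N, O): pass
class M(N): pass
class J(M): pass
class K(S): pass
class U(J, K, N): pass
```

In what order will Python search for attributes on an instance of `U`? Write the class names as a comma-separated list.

L[U] = U + merge(L[J], L[K], L[N], [J K N])
  take J:  [J M N O object] + [K S N O object] + [N O object] + [J K N]
  take M:  [M N O object] + [K S N O object] + [N O object] + [K N]
  take K:  [N O object] + [K S N O object] + [N O object] + [K N]
  take S:  [N O object] + [S N O object] + [N O object] + [N]
  take N:  [N O object] + [N O object] + [N O object] + [N]
  take O:  [O object] + [O object] + [O object]
  take object:  [object] + [object] + [object]

U, J, M, K, S, N, O, object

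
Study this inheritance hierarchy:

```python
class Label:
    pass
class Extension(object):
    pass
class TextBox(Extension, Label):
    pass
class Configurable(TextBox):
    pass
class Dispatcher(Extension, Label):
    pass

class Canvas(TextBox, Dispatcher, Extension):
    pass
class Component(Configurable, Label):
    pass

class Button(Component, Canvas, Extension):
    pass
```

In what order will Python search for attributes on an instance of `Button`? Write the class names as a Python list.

L[Button] = Button + merge(L[Component], L[Canvas], L[Extension], [Component Canvas Extension])
  take Component:  [Component Configurable TextBox Extension Label object] + [Canvas TextBox Dispatcher Extension Label object] + [Extension object] + [Component Canvas Extension]
  take Configurable:  [Configurable TextBox Extension Label object] + [Canvas TextBox Dispatcher Extension Label object] + [Extension object] + [Canvas Extension]
  take Canvas:  [TextBox Extension Label object] + [Canvas TextBox Dispatcher Extension Label object] + [Extension object] + [Canvas Extension]
  take TextBox:  [TextBox Extension Label object] + [TextBox Dispatcher Extension Label object] + [Extension object] + [Extension]
  take Dispatcher:  [Extension Label object] + [Dispatcher Extension Label object] + [Extension object] + [Extension]
  take Extension:  [Extension Label object] + [Extension Label object] + [Extension object] + [Extension]
  take Label:  [Label object] + [Label object] + [object]
  take object:  [object] + [object] + [object]

[Button, Component, Configurable, Canvas, TextBox, Dispatcher, Extension, Label, object]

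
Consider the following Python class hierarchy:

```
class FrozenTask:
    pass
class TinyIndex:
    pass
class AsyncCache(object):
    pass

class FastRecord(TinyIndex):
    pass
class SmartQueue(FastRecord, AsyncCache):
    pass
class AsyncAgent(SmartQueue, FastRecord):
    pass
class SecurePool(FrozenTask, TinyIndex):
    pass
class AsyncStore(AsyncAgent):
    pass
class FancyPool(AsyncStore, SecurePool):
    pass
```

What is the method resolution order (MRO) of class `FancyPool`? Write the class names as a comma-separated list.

L[FancyPool] = FancyPool + merge(L[AsyncStore], L[SecurePool], [AsyncStore SecurePool])
  take AsyncStore:  [AsyncStore AsyncAgent SmartQueue FastRecord TinyIndex AsyncCache object] + [SecurePool FrozenTask TinyIndex object] + [AsyncStore SecurePool]
  take AsyncAgent:  [AsyncAgent SmartQueue FastRecord TinyIndex AsyncCache object] + [SecurePool FrozenTask TinyIndex object] + [SecurePool]
  take SmartQueue:  [SmartQueue FastRecord TinyIndex AsyncCache object] + [SecurePool FrozenTask TinyIndex object] + [SecurePool]
  take FastRecord:  [FastRecord TinyIndex AsyncCache object] + [SecurePool FrozenTask TinyIndex object] + [SecurePool]
  take SecurePool:  [TinyIndex AsyncCache object] + [SecurePool FrozenTask TinyIndex object] + [SecurePool]
  take FrozenTask:  [TinyIndex AsyncCache object] + [FrozenTask TinyIndex object]
  take TinyIndex:  [TinyIndex AsyncCache object] + [TinyIndex object]
  take AsyncCache:  [AsyncCache object] + [object]
  take object:  [object] + [object]

FancyPool, AsyncStore, AsyncAgent, SmartQueue, FastRecord, SecurePool, FrozenTask, TinyIndex, AsyncCache, object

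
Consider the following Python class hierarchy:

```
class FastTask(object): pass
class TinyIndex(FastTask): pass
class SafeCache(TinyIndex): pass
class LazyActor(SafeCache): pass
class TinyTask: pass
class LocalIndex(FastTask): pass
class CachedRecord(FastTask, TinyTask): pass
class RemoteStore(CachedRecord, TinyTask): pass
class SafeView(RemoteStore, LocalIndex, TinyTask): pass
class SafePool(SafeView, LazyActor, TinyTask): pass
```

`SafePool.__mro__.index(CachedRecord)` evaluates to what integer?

3

L[SafePool] = SafePool + merge(L[SafeView], L[LazyActor], L[TinyTask], [SafeView LazyActor TinyTask])
  take SafeView:  [SafeView RemoteStore CachedRecord LocalIndex FastTask TinyTask object] + [LazyActor SafeCache TinyIndex FastTask object] + [TinyTask object] + [SafeView LazyActor TinyTask]
  take RemoteStore:  [RemoteStore CachedRecord LocalIndex FastTask TinyTask object] + [LazyActor SafeCache TinyIndex FastTask object] + [TinyTask object] + [LazyActor TinyTask]
  take CachedRecord:  [CachedRecord LocalIndex FastTask TinyTask object] + [LazyActor SafeCache TinyIndex FastTask object] + [TinyTask object] + [LazyActor TinyTask]
  take LocalIndex:  [LocalIndex FastTask TinyTask object] + [LazyActor SafeCache TinyIndex FastTask object] + [TinyTask object] + [LazyActor TinyTask]
  take LazyActor:  [FastTask TinyTask object] + [LazyActor SafeCache TinyIndex FastTask object] + [TinyTask object] + [LazyActor TinyTask]
  take SafeCache:  [FastTask TinyTask object] + [SafeCache TinyIndex FastTask object] + [TinyTask object] + [TinyTask]
  take TinyIndex:  [FastTask TinyTask object] + [TinyIndex FastTask object] + [TinyTask object] + [TinyTask]
  take FastTask:  [FastTask TinyTask object] + [FastTask object] + [TinyTask object] + [TinyTask]
  take TinyTask:  [TinyTask object] + [object] + [TinyTask object] + [TinyTask]
  take object:  [object] + [object] + [object]
MRO: SafePool SafeView RemoteStore CachedRecord LocalIndex LazyActor SafeCache TinyIndex FastTask TinyTask object
CachedRecord sits at index 3.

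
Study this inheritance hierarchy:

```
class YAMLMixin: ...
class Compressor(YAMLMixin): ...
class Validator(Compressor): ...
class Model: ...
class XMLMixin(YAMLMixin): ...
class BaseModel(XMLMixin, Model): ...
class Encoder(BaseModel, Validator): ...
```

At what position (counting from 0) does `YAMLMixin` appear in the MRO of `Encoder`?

L[Encoder] = Encoder + merge(L[BaseModel], L[Validator], [BaseModel Validator])
  take BaseModel:  [BaseModel XMLMixin YAMLMixin Model object] + [Validator Compressor YAMLMixin object] + [BaseModel Validator]
  take XMLMixin:  [XMLMixin YAMLMixin Model object] + [Validator Compressor YAMLMixin object] + [Validator]
  take Validator:  [YAMLMixin Model object] + [Validator Compressor YAMLMixin object] + [Validator]
  take Compressor:  [YAMLMixin Model object] + [Compressor YAMLMixin object]
  take YAMLMixin:  [YAMLMixin Model object] + [YAMLMixin object]
  take Model:  [Model object] + [object]
  take object:  [object] + [object]
MRO: Encoder BaseModel XMLMixin Validator Compressor YAMLMixin Model object
YAMLMixin sits at index 5.

5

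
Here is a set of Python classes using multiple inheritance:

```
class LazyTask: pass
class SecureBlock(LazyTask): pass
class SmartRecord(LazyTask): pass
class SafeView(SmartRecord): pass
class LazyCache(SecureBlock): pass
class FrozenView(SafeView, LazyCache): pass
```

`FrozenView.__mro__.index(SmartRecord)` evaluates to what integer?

2

L[FrozenView] = FrozenView + merge(L[SafeView], L[LazyCache], [SafeView LazyCache])
  take SafeView:  [SafeView SmartRecord LazyTask object] + [LazyCache SecureBlock LazyTask object] + [SafeView LazyCache]
  take SmartRecord:  [SmartRecord LazyTask object] + [LazyCache SecureBlock LazyTask object] + [LazyCache]
  take LazyCache:  [LazyTask object] + [LazyCache SecureBlock LazyTask object] + [LazyCache]
  take SecureBlock:  [LazyTask object] + [SecureBlock LazyTask object]
  take LazyTask:  [LazyTask object] + [LazyTask object]
  take object:  [object] + [object]
MRO: FrozenView SafeView SmartRecord LazyCache SecureBlock LazyTask object
SmartRecord sits at index 2.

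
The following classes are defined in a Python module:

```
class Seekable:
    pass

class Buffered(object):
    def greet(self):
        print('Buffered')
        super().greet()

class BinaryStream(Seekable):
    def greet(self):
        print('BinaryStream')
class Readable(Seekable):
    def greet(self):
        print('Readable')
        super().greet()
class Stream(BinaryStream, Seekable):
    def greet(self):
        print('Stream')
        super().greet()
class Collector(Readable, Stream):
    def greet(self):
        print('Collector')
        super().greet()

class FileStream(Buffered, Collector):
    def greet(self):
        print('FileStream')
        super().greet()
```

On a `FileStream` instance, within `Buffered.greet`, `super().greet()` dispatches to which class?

L[FileStream] = FileStream + merge(L[Buffered], L[Collector], [Buffered Collector])
  take Buffered:  [Buffered object] + [Collector Readable Stream BinaryStream Seekable object] + [Buffered Collector]
  take Collector:  [object] + [Collector Readable Stream BinaryStream Seekable object] + [Collector]
  take Readable:  [object] + [Readable Stream BinaryStream Seekable object]
  take Stream:  [object] + [Stream BinaryStream Seekable object]
  take BinaryStream:  [object] + [BinaryStream Seekable object]
  take Seekable:  [object] + [Seekable object]
  take object:  [object] + [object]
MRO: FileStream Buffered Collector Readable Stream BinaryStream Seekable object
super() in Buffered.greet on a FileStream instance goes to the class after Buffered in FileStream's MRO: Collector.

Collector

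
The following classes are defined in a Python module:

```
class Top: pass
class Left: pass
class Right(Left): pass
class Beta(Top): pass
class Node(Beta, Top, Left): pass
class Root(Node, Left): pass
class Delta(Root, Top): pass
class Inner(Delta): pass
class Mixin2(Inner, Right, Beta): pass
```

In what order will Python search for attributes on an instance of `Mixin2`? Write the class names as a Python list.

L[Mixin2] = Mixin2 + merge(L[Inner], L[Right], L[Beta], [Inner Right Beta])
  take Inner:  [Inner Delta Root Node Beta Top Left object] + [Right Left object] + [Beta Top object] + [Inner Right Beta]
  take Delta:  [Delta Root Node Beta Top Left object] + [Right Left object] + [Beta Top object] + [Right Beta]
  take Root:  [Root Node Beta Top Left object] + [Right Left object] + [Beta Top object] + [Right Beta]
  take Node:  [Node Beta Top Left object] + [Right Left object] + [Beta Top object] + [Right Beta]
  take Right:  [Beta Top Left object] + [Right Left object] + [Beta Top object] + [Right Beta]
  take Beta:  [Beta Top Left object] + [Left object] + [Beta Top object] + [Beta]
  take Top:  [Top Left object] + [Left object] + [Top object]
  take Left:  [Left object] + [Left object] + [object]
  take object:  [object] + [object] + [object]

[Mixin2, Inner, Delta, Root, Node, Right, Beta, Top, Left, object]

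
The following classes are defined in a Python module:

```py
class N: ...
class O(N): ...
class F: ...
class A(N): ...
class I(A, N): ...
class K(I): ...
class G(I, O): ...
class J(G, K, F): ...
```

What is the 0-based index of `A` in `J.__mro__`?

4

L[J] = J + merge(L[G], L[K], L[F], [G K F])
  take G:  [G I A O N object] + [K I A N object] + [F object] + [G K F]
  take K:  [I A O N object] + [K I A N object] + [F object] + [K F]
  take I:  [I A O N object] + [I A N object] + [F object] + [F]
  take A:  [A O N object] + [A N object] + [F object] + [F]
  take O:  [O N object] + [N object] + [F object] + [F]
  take N:  [N object] + [N object] + [F object] + [F]
  take F:  [object] + [object] + [F object] + [F]
  take object:  [object] + [object] + [object]
MRO: J G K I A O N F object
A sits at index 4.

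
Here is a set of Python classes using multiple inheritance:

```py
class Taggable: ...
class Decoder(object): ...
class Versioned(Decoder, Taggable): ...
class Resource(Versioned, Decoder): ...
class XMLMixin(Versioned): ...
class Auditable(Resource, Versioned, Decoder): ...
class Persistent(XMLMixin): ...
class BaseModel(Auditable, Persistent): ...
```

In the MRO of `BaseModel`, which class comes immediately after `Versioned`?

L[BaseModel] = BaseModel + merge(L[Auditable], L[Persistent], [Auditable Persistent])
  take Auditable:  [Auditable Resource Versioned Decoder Taggable object] + [Persistent XMLMixin Versioned Decoder Taggable object] + [Auditable Persistent]
  take Resource:  [Resource Versioned Decoder Taggable object] + [Persistent XMLMixin Versioned Decoder Taggable object] + [Persistent]
  take Persistent:  [Versioned Decoder Taggable object] + [Persistent XMLMixin Versioned Decoder Taggable object] + [Persistent]
  take XMLMixin:  [Versioned Decoder Taggable object] + [XMLMixin Versioned Decoder Taggable object]
  take Versioned:  [Versioned Decoder Taggable object] + [Versioned Decoder Taggable object]
  take Decoder:  [Decoder Taggable object] + [Decoder Taggable object]
  take Taggable:  [Taggable object] + [Taggable object]
  take object:  [object] + [object]
MRO: BaseModel Auditable Resource Persistent XMLMixin Versioned Decoder Taggable object
Versioned is at position 5; next is Decoder.

Decoder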